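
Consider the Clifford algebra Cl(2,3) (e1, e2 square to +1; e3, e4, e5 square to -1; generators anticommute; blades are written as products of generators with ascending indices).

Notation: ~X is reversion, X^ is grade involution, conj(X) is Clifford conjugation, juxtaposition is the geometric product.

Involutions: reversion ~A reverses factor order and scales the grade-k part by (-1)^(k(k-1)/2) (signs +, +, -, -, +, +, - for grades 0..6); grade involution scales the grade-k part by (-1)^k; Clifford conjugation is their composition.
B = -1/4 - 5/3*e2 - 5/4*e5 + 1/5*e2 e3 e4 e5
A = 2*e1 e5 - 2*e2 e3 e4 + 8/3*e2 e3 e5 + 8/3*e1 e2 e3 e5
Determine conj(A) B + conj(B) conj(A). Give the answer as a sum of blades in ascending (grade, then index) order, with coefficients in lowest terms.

first term: -5/2*e1 + 8/15*e4 + 2/5*e5 + 8/15*e1 e4 + 1/2*e1 e5 + 10/3*e2 e3 + 10/3*e3 e4 - 40/9*e3 e5 + 10/3*e1 e2 e3 - 10/3*e1 e2 e5 - 40/9*e1 e3 e5 + 1/2*e2 e3 e4 - 2/3*e2 e3 e5 - 2/5*e1 e2 e3 e4 - 2/3*e1 e2 e3 e5 + 5/2*e2 e3 e4 e5
second term: -5/2*e1 - 8/15*e4 - 2/5*e5 - 8/15*e1 e4 + 1/2*e1 e5 - 10/3*e2 e3 - 10/3*e3 e4 + 40/9*e3 e5 + 10/3*e1 e2 e3 + 10/3*e1 e2 e5 - 40/9*e1 e3 e5 + 1/2*e2 e3 e4 - 2/3*e2 e3 e5 + 2/5*e1 e2 e3 e4 - 2/3*e1 e2 e3 e5 + 5/2*e2 e3 e4 e5
Answer: -5*e1 + e1 e5 + 20/3*e1 e2 e3 - 80/9*e1 e3 e5 + e2 e3 e4 - 4/3*e2 e3 e5 - 4/3*e1 e2 e3 e5 + 5*e2 e3 e4 e5


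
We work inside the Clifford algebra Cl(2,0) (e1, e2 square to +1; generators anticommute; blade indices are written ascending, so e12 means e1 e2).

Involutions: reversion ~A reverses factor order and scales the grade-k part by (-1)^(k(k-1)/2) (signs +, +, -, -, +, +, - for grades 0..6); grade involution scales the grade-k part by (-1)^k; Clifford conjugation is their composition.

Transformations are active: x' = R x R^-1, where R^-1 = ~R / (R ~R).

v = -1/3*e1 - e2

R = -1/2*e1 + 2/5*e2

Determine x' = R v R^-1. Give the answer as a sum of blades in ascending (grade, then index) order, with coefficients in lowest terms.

~R = -1/2*e1 + 2/5*e2, and R ~R = 41/100, so R^-1 = ~R / (41/100).
R v = -7/30 + 19/30*e12
Answer: 37/41*e1 + 67/123*e2


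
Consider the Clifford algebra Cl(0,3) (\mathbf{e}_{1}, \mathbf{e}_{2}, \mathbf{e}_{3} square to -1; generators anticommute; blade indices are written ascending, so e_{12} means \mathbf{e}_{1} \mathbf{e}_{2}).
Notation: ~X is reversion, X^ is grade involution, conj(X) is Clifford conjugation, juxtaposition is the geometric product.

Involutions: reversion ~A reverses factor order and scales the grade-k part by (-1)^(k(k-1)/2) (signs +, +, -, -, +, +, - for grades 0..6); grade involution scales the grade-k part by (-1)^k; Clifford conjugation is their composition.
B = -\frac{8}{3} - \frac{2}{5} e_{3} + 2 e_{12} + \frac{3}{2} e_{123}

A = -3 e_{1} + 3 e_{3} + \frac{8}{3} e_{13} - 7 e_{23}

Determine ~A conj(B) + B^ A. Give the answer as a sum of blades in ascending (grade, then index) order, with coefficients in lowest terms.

first term: -\frac{6}{5} - \frac{43}{30} e_{1} - \frac{64}{5} e_{2} - 8 e_{3} - \frac{9}{2} e_{12} - \frac{364}{45} e_{13} - \frac{39}{2} e_{23} - 6 e_{123}
second term: -\frac{6}{5} - \frac{43}{30} e_{1} - \frac{64}{5} e_{2} - 8 e_{3} + \frac{9}{2} e_{12} + \frac{364}{45} e_{13} + \frac{39}{2} e_{23} + 6 e_{123}
Answer: -\frac{12}{5} - \frac{43}{15} e_{1} - \frac{128}{5} e_{2} - 16 e_{3}


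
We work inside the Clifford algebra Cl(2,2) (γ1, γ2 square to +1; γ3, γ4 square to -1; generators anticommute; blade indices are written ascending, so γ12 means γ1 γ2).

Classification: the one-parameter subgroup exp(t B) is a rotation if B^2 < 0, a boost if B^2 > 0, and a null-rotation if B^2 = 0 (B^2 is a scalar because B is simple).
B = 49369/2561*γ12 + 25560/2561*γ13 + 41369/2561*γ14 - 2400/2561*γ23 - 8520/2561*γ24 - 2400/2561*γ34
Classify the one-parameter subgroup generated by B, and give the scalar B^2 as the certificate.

B^2 term by term: the squares give (49369/2561)^2*(γ12)^2 + (25560/2561)^2*(γ13)^2 + (41369/2561)^2*(γ14)^2 + (-2400/2561)^2*(γ23)^2 + (-8520/2561)^2*(γ24)^2 + (-2400/2561)^2*(γ34)^2 = 2437298161/6558721*(-1) + 653313600/6558721*(+1) + 1711394161/6558721*(+1) + 5760000/6558721*(+1) + 72590400/6558721*(+1) + 5760000/6558721*(-1) = 0 (each basis 2-blade squares to minus the product of its generators' squares); cross terms between blades sharing an index anticommute and cancel; the commuting (index-disjoint) pairs give grade-4 terms 2*c*c'*(blade product), which cancel blade by blade — γ1234: -236971200/6558721 + 435542400/6558721 - 198571200/6558721 = 0 — confirming B is simple. So B^2 = 0.
Answer: null-rotation, certificate B^2 = 0. Why this suffices: the scalar 0 survives any versor conjugation, so its sign alone determines the class however B is presented.


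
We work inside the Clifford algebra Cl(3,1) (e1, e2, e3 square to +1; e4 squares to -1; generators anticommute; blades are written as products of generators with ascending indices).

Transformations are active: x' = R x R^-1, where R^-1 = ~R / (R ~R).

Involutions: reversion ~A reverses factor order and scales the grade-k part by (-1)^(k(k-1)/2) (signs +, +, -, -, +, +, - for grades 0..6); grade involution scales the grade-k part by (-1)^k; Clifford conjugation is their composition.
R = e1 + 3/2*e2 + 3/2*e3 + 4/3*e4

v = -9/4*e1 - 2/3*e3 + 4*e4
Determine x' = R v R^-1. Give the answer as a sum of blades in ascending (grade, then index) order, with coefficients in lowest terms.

~R = e1 + 3/2*e2 + 3/2*e3 + 4/3*e4, and R ~R = 67/18, so R^-1 = ~R / (67/18).
R v = -103/12 + 27/8*e1 e2 + 65/24*e1 e3 + 7*e1 e4 - e2 e3 + 6*e2 e4 + 62/9*e3 e4
Answer: -633/268*e1 - 927/134*e2 - 2513/402*e3 - 680/67*e4


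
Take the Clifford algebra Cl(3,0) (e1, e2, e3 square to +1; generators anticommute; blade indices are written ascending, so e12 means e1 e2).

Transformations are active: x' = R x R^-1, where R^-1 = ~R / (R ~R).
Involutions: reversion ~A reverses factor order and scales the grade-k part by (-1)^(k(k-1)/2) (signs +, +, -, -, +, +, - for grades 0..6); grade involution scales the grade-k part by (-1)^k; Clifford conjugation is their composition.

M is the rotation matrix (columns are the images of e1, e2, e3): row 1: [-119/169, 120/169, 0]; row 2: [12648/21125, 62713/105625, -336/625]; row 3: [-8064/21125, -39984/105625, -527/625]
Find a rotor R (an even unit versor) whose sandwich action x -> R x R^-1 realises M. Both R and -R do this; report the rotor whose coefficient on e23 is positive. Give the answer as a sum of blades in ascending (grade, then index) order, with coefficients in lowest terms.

Method: write R = a + b12*e12 + b13*e13 + b23*e23 with a^2 + b12^2 + b13^2 + b23^2 = 1 (so R^-1 = ~R). Expanding the columns R e_j ~R gives tr M = 4a^2 - 1 and, from the antisymmetric part, M21 - M12 = -4a*b12, M13 - M31 = 4a*b13, M32 - M23 = -4a*b23.
Here tr M = -4029/4225, so a^2 = (1 + tr M)/4 = 49/4225 and a = ±7/65. Taking a = 7/65: M21 - M12 = -2352/21125, M13 - M31 = 8064/21125, M32 - M23 = 672/4225, giving b12 = 84/325, b13 = 288/325, b23 = -24/65, i.e. R = 7/65 + 84/325*e12 + 288/325*e13 - 24/65*e23.
Its e23 coefficient is negative, so report the other preimage -R.
Answer: -7/65 - 84/325*e12 - 288/325*e13 + 24/65*e23. Uniqueness: Spin(3) -> SO(3) maps R and -R to the same rotation of trace -4029/4225; fixing the sign of the e23 coefficient removes the ambiguity.


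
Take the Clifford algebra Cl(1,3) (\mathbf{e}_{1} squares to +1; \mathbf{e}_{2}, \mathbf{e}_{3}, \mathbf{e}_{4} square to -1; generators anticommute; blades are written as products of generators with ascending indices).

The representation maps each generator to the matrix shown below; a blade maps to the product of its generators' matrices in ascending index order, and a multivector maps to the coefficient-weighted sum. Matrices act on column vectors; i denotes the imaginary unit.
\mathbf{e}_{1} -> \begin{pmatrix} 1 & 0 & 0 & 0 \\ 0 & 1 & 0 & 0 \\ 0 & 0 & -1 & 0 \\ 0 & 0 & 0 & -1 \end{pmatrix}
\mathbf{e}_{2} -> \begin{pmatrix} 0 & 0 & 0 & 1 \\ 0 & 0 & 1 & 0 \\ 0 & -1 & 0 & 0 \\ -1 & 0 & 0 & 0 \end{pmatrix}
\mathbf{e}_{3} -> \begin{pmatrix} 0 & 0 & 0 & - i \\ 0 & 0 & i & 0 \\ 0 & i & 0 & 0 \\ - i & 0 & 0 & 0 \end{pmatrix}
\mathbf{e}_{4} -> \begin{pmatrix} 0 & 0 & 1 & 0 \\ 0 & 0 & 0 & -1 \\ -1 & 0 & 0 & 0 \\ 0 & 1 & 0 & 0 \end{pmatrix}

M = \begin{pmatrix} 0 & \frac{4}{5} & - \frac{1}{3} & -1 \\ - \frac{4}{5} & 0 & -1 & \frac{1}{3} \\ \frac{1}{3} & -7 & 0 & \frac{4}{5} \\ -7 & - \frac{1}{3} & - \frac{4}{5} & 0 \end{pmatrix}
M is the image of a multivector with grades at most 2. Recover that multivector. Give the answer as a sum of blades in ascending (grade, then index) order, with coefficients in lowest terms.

Method: the blade images are trace-orthogonal — tr(rho(e_A) rho(e_B)^-1) = 4 if A = B and 0 otherwise — and rho(e_A)^-1 = (e_A)^2 * rho(e_A) with (e_A)^2 = +1 or -1, so the coefficient of e_A in the preimage is (e_A)^2 * tr(M rho(e_A))/4.
Nonzero projections over blades of grade <= 2: e_{2}: (e_{2})^2 = -1, tr(M rho(e_{2})) = -12, coefficient 3; e_{4}: (e_{4})^2 = -1, tr(M rho(e_{4})) = \frac{4}{3}, coefficient -\frac{1}{3}; e_{1} e_{2}: (e_{1} e_{2})^2 = +1, tr(M rho(e_{1} e_{2})) = -16, coefficient -4; e_{2} e_{4}: (e_{2} e_{4})^2 = -1, tr(M rho(e_{2} e_{4})) = - \frac{16}{5}, coefficient \frac{4}{5}. Every other blade of grade <= 2 projects to 0.
Answer: 3 e_{2} - \frac{1}{3} e_{4} - 4 e_{1} e_{2} + \frac{4}{5} e_{2} e_{4}


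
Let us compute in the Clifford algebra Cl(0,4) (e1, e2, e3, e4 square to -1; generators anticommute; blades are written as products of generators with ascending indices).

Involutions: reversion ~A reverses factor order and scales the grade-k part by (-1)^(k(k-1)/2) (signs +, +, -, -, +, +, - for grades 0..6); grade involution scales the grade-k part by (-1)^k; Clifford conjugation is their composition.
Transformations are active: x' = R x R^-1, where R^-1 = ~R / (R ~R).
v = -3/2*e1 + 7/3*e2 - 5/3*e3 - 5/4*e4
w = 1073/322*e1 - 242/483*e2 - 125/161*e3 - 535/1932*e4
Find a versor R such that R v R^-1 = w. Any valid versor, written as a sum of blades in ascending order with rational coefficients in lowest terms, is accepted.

Here q(v) = q(w) = -1733/144; the classical choice R = v + w = 295/161*e1 + 295/161*e2 - 1180/483*e3 - 1475/966*e4 then realises v -> w under the sandwich.
Answer: 295/161*e1 + 295/161*e2 - 1180/483*e3 - 1475/966*e4


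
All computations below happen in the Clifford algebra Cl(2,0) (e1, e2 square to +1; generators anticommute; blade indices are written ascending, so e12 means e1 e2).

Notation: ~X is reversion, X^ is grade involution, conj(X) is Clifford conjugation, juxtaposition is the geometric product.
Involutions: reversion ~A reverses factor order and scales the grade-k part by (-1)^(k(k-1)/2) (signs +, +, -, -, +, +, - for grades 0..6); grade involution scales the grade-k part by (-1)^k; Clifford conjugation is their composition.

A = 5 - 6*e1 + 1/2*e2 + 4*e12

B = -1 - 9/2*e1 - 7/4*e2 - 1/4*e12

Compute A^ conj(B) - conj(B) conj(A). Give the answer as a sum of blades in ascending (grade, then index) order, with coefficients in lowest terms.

first term: 161/8 + 189/8*e1 - 29/4*e2 + 10*e12
second term: 177/8 + 187/8*e1 - 41/4*e2 - 15/2*e12
Answer: -2 + 1/4*e1 + 3*e2 + 35/2*e12


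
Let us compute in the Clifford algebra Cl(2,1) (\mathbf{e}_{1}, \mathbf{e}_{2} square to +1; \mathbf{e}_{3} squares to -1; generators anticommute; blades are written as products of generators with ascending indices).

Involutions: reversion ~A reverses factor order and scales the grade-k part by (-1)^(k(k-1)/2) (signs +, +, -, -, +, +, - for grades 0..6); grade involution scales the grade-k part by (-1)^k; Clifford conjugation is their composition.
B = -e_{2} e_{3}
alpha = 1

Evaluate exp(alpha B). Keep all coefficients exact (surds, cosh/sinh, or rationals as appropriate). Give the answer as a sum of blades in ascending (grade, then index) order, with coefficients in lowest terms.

B^2 = (-1)^2*(e_{2} e_{3})^2 = 1*(+1) = 1 (a basis 2-blade squares to minus the product of its generators' squares).
B^2 = 1 — B^2 > 0, so the exponential closes hyperbolically: l = 1, alpha*l = 1, so exp(alpha B) = cosh(1) + (sinh(1)/1)*B = \cosh{\left(1 \right)} + (\sinh{\left(1 \right)})*B.
Answer: \cosh{\left(1 \right)} - \sinh{\left(1 \right)} e_{2} e_{3}


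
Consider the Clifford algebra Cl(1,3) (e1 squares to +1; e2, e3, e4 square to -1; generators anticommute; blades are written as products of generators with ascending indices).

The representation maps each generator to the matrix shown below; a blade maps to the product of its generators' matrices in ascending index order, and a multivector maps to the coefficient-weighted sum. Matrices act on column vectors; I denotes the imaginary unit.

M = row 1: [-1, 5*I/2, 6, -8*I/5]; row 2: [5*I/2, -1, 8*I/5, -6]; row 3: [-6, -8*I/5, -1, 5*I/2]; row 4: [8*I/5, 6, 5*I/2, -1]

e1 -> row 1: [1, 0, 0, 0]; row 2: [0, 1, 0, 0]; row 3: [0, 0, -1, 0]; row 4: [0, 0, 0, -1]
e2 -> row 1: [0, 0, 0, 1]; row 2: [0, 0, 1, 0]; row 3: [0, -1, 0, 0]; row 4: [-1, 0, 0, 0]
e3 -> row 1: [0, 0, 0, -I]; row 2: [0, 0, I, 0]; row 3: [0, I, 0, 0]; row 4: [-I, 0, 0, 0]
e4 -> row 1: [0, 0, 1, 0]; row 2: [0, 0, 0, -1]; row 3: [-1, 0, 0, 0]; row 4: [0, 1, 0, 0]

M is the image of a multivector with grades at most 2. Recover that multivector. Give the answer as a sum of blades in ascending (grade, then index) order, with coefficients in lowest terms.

Method: the blade images are trace-orthogonal — tr(rho(e_A) rho(e_B)^-1) = 4 if A = B and 0 otherwise — and rho(e_A)^-1 = (e_A)^2 * rho(e_A) with (e_A)^2 = +1 or -1, so the coefficient of e_A in the preimage is (e_A)^2 * tr(M rho(e_A))/4.
Nonzero projections over blades of grade <= 2: 1: (1)^2 = +1, tr(M 1) = -4, coefficient -1; e4: (e4)^2 = -1, tr(M rho(e4)) = -24, coefficient 6; e1 e3: (e1 e3)^2 = +1, tr(M rho(e1 e3)) = 32/5, coefficient 8/5; e3 e4: (e3 e4)^2 = -1, tr(M rho(e3 e4)) = 10, coefficient -5/2. Every other blade of grade <= 2 projects to 0.
Answer: -1 + 6*e4 + 8/5*e1 e3 - 5/2*e3 e4


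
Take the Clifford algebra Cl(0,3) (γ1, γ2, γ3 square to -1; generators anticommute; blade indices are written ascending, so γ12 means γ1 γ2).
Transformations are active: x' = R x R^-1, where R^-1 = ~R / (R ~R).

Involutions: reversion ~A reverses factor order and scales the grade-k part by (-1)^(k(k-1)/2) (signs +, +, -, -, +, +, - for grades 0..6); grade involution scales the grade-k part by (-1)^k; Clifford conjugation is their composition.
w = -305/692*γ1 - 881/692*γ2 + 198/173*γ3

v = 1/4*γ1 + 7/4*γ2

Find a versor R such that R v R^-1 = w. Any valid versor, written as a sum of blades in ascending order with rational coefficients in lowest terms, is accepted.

Sketch: the shared square -25/8 makes R = v + w = -33/173*γ1 + 165/346*γ2 + 198/173*γ3 the natural versor; its sandwich fixes that direction, negates (v - w)/2, and sends v to w.
Answer: -33/173*γ1 + 165/346*γ2 + 198/173*γ3


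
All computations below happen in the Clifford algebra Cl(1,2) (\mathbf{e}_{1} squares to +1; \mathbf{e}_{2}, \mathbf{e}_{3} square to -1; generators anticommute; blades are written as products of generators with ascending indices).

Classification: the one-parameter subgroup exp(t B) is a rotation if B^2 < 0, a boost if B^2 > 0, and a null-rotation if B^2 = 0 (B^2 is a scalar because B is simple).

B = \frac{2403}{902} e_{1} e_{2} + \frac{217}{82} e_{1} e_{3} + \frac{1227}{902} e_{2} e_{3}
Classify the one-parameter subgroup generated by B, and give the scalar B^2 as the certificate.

B^2 term by term: the squares give (\frac{2403}{902})^2*(e_{1} e_{2})^2 + (\frac{217}{82})^2*(e_{1} e_{3})^2 + (\frac{1227}{902})^2*(e_{2} e_{3})^2 = \frac{5774409}{813604}*(+1) + \frac{47089}{6724}*(+1) + \frac{1505529}{813604}*(-1) = \frac{49}{4} (each basis 2-blade squares to minus the product of its generators' squares); cross terms between blades sharing an index anticommute and cancel. So B^2 = \frac{49}{4}.
Answer: boost, certificate B^2 = \frac{49}{4}. No conjugation can change B^2 = \frac{49}{4}; the sign gives the class.


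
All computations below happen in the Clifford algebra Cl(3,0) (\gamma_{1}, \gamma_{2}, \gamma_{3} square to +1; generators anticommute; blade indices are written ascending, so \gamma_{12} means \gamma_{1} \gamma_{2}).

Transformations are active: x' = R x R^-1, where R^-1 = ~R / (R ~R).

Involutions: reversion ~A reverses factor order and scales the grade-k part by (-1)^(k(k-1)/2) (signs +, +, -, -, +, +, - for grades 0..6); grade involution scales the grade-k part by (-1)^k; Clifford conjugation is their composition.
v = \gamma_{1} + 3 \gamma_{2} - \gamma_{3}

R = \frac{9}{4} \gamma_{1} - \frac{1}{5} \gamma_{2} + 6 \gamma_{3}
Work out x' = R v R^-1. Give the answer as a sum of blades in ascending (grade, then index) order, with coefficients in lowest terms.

~R = \frac{9}{4} \gamma_{1} - \frac{1}{5} \gamma_{2} + 6 \gamma_{3}, and R ~R = \frac{16441}{400}, so R^-1 = ~R / (\frac{16441}{400}).
R v = -\frac{87}{20} + \frac{139}{20} \gamma_{12} - \frac{33}{4} \gamma_{13} - \frac{89}{5} \gamma_{23}
Answer: -\frac{24271}{16441} \gamma_{1} - \frac{48627}{16441} \gamma_{2} - \frac{4439}{16441} \gamma_{3}


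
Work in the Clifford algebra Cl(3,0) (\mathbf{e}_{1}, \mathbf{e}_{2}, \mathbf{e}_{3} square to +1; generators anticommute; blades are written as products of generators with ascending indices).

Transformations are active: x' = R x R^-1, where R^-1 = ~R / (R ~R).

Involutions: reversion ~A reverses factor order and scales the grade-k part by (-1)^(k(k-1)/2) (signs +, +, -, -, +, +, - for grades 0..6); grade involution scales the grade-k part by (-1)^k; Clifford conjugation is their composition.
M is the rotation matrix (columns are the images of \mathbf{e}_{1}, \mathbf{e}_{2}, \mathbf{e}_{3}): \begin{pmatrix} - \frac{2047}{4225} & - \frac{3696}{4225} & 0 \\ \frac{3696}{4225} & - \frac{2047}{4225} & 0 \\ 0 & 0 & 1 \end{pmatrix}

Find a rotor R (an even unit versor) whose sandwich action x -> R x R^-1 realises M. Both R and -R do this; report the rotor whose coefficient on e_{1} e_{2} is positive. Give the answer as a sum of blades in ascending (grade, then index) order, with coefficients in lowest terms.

Method: write R = a + b12*e_{1} e_{2} + b13*e_{1} e_{3} + b23*e_{2} e_{3} with a^2 + b12^2 + b13^2 + b23^2 = 1 (so R^-1 = ~R). Expanding the columns R e_j ~R gives tr M = 4a^2 - 1 and, from the antisymmetric part, M21 - M12 = -4a*b12, M13 - M31 = 4a*b13, M32 - M23 = -4a*b23.
Here tr M = \frac{131}{4225}, so a^2 = (1 + tr M)/4 = \frac{1089}{4225} and a = ±\frac{33}{65}. Taking a = \frac{33}{65}: M21 - M12 = \frac{7392}{4225}, M13 - M31 = 0, M32 - M23 = 0, giving b12 = -\frac{56}{65}, b13 = 0, b23 = 0, i.e. R = \frac{33}{65} - \frac{56}{65} e_{1} e_{2}.
Its e_{1} e_{2} coefficient is negative, so report the other preimage -R.
Answer: -\frac{33}{65} + \frac{56}{65} e_{1} e_{2}. Uniqueness: Spin(3) -> SO(3) maps R and -R to the same rotation of trace \frac{131}{4225}; fixing the sign of the e_{1} e_{2} coefficient removes the ambiguity.


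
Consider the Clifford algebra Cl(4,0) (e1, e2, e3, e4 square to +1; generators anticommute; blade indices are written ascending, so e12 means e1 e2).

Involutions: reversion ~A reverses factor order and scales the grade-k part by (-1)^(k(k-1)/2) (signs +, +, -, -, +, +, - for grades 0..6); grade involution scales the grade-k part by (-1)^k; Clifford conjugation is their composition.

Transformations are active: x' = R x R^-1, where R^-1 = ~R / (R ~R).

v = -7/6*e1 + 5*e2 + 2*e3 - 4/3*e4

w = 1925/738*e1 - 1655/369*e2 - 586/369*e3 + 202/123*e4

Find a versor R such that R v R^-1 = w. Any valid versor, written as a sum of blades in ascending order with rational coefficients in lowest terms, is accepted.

Since q(v) = q(w) = 1157/36, the sum R = v + w = 532/369*e1 + 190/369*e2 + 152/369*e3 + 38/123*e4 does the job whenever invertible.
Answer: 532/369*e1 + 190/369*e2 + 152/369*e3 + 38/123*e4


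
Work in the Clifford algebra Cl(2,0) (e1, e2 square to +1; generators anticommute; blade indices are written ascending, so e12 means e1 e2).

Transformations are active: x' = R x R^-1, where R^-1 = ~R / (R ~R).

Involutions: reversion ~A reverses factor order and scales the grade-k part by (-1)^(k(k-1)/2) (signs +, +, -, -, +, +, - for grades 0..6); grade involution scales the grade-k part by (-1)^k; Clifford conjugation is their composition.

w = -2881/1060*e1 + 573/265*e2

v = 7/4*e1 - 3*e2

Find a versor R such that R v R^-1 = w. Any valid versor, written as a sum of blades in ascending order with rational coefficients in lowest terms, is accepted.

Construction: equal norms (both 193/16) license R = v + w = -513/530*e1 - 222/265*e2 — nothing changes along that direction, while (v - w)/2 changes sign, so v maps onto w.
Answer: -513/530*e1 - 222/265*e2


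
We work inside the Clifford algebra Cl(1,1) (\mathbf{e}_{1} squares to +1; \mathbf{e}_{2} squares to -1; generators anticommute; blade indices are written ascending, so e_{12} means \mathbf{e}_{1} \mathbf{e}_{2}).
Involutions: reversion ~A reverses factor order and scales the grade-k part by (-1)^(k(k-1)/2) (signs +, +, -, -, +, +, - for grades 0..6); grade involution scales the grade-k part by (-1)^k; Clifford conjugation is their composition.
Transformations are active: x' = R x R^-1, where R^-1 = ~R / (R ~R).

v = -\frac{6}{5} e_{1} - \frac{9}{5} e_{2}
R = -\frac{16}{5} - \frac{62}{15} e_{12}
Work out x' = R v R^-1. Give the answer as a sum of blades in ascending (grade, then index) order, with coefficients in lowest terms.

~R = -\frac{16}{5} + \frac{62}{15} e_{12}, and R ~R = -\frac{308}{45}, so R^-1 = ~R / (-\frac{308}{45}).
R v = -\frac{18}{5} e_{1} + \frac{4}{5} e_{2}
Answer: -\frac{834}{385} e_{1} + \frac{981}{385} e_{2}


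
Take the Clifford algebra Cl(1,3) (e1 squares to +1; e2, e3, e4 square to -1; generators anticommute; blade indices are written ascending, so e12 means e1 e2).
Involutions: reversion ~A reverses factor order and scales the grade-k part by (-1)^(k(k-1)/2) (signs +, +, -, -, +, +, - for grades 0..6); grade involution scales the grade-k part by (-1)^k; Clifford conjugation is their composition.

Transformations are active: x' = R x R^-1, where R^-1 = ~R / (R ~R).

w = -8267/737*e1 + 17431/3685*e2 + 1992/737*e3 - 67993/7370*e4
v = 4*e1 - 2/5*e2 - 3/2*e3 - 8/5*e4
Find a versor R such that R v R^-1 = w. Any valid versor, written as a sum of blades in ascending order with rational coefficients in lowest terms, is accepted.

Why this works: both vectors square to 1103/100, so q(v) = q(w) and R = v + w = -5319/737*e1 + 15957/3685*e2 + 1773/1474*e3 - 15957/1474*e4 carries v to w — its own direction survives, the complement (v - w)/2 flips.
Answer: -5319/737*e1 + 15957/3685*e2 + 1773/1474*e3 - 15957/1474*e4


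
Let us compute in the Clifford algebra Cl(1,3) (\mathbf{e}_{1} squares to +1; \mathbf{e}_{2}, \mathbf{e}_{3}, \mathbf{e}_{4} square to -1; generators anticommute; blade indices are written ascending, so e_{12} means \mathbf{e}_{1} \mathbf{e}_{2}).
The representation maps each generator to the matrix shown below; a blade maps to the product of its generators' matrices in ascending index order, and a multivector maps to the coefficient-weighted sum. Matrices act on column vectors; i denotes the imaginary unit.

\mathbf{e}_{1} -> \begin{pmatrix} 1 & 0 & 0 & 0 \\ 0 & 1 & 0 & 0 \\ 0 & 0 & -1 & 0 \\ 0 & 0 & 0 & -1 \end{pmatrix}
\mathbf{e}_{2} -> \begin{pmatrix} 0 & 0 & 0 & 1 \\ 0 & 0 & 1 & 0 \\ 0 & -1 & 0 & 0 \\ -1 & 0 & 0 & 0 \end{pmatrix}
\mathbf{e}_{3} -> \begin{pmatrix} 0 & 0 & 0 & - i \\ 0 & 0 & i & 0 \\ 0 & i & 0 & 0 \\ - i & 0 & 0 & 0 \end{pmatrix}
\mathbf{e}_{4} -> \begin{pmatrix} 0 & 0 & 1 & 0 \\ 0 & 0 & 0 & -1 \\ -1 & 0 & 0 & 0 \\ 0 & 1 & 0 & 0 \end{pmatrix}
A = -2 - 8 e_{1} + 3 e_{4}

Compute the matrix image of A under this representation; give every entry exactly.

M = (-2)*1 + (-8)*rho(e_{1}) + (3)*rho(e_{4}), summed entrywise (1 is the identity matrix):
Answer: \begin{pmatrix} -10 & 0 & 3 & 0 \\ 0 & -10 & 0 & -3 \\ -3 & 0 & 6 & 0 \\ 0 & 3 & 0 & 6 \end{pmatrix}


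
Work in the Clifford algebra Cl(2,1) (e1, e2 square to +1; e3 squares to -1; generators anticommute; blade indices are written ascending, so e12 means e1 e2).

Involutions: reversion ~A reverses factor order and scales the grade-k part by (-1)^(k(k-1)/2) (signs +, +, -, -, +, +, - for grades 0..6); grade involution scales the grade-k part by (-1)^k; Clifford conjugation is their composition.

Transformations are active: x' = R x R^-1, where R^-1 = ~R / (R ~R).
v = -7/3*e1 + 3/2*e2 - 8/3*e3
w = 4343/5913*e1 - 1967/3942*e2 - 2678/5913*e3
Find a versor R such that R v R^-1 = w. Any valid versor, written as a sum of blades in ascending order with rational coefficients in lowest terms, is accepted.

Reasoning: v^2 = w^2 = 7/12 since conjugation preserves the quadratic form; R = v + w = -9454/5913*e1 + 1973/1971*e2 - 18446/5913*e3 is then valid when invertible, keeping its own part and reversing (v - w)/2.
Answer: -9454/5913*e1 + 1973/1971*e2 - 18446/5913*e3


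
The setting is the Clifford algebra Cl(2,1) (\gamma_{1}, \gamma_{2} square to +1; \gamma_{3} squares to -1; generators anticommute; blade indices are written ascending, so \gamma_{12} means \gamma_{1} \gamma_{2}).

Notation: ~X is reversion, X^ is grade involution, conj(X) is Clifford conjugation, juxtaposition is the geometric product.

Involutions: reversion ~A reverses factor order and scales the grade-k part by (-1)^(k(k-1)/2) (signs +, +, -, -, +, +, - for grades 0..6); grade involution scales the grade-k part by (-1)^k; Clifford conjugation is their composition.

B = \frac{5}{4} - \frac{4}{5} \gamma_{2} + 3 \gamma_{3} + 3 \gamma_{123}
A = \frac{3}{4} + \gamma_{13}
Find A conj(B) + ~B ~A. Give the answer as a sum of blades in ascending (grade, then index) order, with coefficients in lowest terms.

first term: \frac{15}{16} + 3 \gamma_{1} - \frac{12}{5} \gamma_{2} - \frac{9}{4} \gamma_{3} + \frac{5}{4} \gamma_{13} + \frac{29}{20} \gamma_{123}
second term: \frac{15}{16} - 3 \gamma_{1} - \frac{18}{5} \gamma_{2} + \frac{9}{4} \gamma_{3} - \frac{5}{4} \gamma_{13} - \frac{61}{20} \gamma_{123}
Answer: \frac{15}{8} - 6 \gamma_{2} - \frac{8}{5} \gamma_{123}


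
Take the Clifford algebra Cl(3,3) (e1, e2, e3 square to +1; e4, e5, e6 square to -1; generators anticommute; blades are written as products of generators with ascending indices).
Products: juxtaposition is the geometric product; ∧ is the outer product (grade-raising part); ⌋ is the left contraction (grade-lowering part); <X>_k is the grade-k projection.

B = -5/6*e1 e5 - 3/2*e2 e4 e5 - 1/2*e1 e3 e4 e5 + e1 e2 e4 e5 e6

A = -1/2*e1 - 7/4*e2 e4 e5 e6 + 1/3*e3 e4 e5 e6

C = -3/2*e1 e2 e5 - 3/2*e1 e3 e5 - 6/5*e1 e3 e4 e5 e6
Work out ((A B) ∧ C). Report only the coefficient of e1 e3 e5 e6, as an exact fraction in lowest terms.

step 1: 7/4*e1 + 5/12*e5 + 21/8*e6 - 1/6*e1 e6 + 1/3*e1 e2 e3 + 1/2*e2 e3 e6 + 1/4*e3 e4 e5 + 7/8*e1 e2 e3 e6 + 3/4*e1 e2 e4 e5 + 35/24*e1 e2 e4 e6 - 5/18*e1 e3 e4 e6 - 1/2*e2 e4 e5 e6
step 2: 63/16*e1 e2 e5 e6 + 63/16*e1 e3 e5 e6
Answer: 63/16


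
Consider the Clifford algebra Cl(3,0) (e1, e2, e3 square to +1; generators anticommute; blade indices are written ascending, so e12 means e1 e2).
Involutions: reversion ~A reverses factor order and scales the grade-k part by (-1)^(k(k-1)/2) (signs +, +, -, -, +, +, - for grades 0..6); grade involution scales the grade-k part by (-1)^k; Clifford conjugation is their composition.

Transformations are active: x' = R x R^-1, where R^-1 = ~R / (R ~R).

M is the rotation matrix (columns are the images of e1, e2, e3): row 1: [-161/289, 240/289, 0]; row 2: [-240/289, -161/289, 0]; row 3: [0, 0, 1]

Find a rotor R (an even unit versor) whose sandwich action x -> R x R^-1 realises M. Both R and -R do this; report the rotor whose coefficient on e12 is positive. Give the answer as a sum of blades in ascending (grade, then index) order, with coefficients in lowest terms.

Method: write R = a + b12*e12 + b13*e13 + b23*e23 with a^2 + b12^2 + b13^2 + b23^2 = 1 (so R^-1 = ~R). Expanding the columns R e_j ~R gives tr M = 4a^2 - 1 and, from the antisymmetric part, M21 - M12 = -4a*b12, M13 - M31 = 4a*b13, M32 - M23 = -4a*b23.
Here tr M = -33/289, so a^2 = (1 + tr M)/4 = 64/289 and a = ±8/17. Taking a = 8/17: M21 - M12 = -480/289, M13 - M31 = 0, M32 - M23 = 0, giving b12 = 15/17, b13 = 0, b23 = 0, i.e. R = 8/17 + 15/17*e12.
Its e12 coefficient is already positive.
Answer: 8/17 + 15/17*e12. Sheet selection: the two-to-one cover makes ±R indistinguishable at the matrix level (trace -33/289), so uniqueness comes from the required sign on e12.


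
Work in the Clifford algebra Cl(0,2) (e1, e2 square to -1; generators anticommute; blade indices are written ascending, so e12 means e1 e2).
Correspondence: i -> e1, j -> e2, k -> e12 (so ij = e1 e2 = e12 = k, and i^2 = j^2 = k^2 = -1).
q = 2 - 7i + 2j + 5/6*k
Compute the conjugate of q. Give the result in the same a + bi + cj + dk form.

In blades: q = 2 - 7*e1 + 2*e2 + 5/6*e12.
Conjugation here is Clifford conjugation: the scalar is fixed and the grade-1 and grade-2 blades all flip sign, giving 2 + 7*e1 - 2*e2 - 5/6*e12; translating back:
Answer: 2 + 7i - 2j - 5/6*k


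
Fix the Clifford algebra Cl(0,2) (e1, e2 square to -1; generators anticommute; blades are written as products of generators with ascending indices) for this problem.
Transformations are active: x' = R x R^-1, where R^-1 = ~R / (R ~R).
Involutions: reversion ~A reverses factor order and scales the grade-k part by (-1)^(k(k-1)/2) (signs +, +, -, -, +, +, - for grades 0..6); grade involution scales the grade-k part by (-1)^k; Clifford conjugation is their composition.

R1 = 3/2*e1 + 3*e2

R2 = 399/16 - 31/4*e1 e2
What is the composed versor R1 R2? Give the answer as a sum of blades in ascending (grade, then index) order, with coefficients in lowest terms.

Distribute over the terms of R1 (each basis-blade product reordered to ascending indices, repeated generators contracted through their squares):
(3/2*e1) R2 = 1197/32*e1 + 93/8*e2
(3*e2) R2 = -93/4*e1 + 1197/16*e2
Summing the partial products and collecting blades:
Answer: 453/32*e1 + 1383/16*e2


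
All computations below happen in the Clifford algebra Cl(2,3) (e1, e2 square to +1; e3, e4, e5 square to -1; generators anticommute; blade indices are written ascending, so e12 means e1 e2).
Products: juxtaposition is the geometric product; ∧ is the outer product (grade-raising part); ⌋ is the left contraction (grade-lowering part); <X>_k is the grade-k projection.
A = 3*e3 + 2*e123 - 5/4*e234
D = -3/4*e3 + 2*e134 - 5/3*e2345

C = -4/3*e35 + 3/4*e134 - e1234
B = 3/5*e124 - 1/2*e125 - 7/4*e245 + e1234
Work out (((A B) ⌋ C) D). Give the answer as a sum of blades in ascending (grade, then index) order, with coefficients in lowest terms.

step 1: -5/4*e1 + 2*e4 - 3/4*e13 - 6/5*e34 - 19/16*e35 - 3*e124 + 9/5*e1234 - 3/2*e1235 + 23/8*e1345 + 21/4*e2345
step 2: -203/60 + 9/10*e1 - 3*e3 - 9/16*e4 - 6/5*e12 - 3/2*e13 - 3/4*e24 - 15/16*e34 - 2*e123 + 5/4*e234
step 3: -9/4 + 3/4*e1 + 203/80*e3 - 147/64*e4 + 25/12*e5 + e12 + 9/20*e13 - 6*e14 + 49/16*e24 - 25/16*e25 + 441/320*e34 - 5/4*e35 - 3/5*e123 - 203/30*e134 + 10/3*e145 + 147/80*e234 - 15/16*e235 + 5*e245 + 5/2*e1245 + 2*e1345 + 203/36*e2345 - 3/2*e12345
Answer: -9/4 + 3/4*e1 + 203/80*e3 - 147/64*e4 + 25/12*e5 + e12 + 9/20*e13 - 6*e14 + 49/16*e24 - 25/16*e25 + 441/320*e34 - 5/4*e35 - 3/5*e123 - 203/30*e134 + 10/3*e145 + 147/80*e234 - 15/16*e235 + 5*e245 + 5/2*e1245 + 2*e1345 + 203/36*e2345 - 3/2*e12345


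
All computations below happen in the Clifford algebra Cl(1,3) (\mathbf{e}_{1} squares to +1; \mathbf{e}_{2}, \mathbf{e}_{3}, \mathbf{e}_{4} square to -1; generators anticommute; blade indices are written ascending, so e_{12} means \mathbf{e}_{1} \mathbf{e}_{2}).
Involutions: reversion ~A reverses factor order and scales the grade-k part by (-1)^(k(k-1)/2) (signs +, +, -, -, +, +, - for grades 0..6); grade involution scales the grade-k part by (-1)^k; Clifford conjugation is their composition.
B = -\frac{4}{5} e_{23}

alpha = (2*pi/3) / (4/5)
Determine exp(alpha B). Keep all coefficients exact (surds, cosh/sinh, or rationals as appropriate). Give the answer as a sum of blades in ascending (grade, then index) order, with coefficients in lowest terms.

B^2 = (-\frac{4}{5})^2*(e_{23})^2 = \frac{16}{25}*(-1) = -\frac{16}{25} (a basis 2-blade squares to minus the product of its generators' squares).
B^2 = -\frac{16}{25} — since the square is negative, the closed form is circular: l = \frac{4}{5}, alpha*l = \frac{2 \pi}{3}, so exp(alpha B) = cos(\frac{2 \pi}{3}) + (sin(\frac{2 \pi}{3})/(\frac{4}{5}))*B = - \frac{1}{2} + (\frac{5 \sqrt{3}}{8})*B.
Answer: - \frac{1}{2} - \frac{\sqrt{3}}{2} e_{23}


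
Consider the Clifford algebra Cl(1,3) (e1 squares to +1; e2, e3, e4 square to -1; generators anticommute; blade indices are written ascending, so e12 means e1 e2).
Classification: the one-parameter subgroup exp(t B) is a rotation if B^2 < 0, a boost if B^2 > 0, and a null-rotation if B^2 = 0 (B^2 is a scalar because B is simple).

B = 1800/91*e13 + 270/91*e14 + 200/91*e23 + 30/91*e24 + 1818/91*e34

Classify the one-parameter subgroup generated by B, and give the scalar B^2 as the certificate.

B^2 term by term: the squares give (1800/91)^2*(e13)^2 + (270/91)^2*(e14)^2 + (200/91)^2*(e23)^2 + (30/91)^2*(e24)^2 + (1818/91)^2*(e34)^2 = 3240000/8281*(+1) + 72900/8281*(+1) + 40000/8281*(-1) + 900/8281*(-1) + 3305124/8281*(-1) = -4 (each basis 2-blade squares to minus the product of its generators' squares); cross terms between blades sharing an index anticommute and cancel; the commuting (index-disjoint) pairs give grade-4 terms 2*c*c'*(blade product), which cancel blade by blade — e1234: -108000/8281 + 108000/8281 = 0 — confirming B is simple. So B^2 = -4.
Answer: rotation, certificate B^2 = -4. The invariant at work: B^2 = -4 is unchanged by conjugation, hence its sign classifies the subgroup whatever basis B is written in.


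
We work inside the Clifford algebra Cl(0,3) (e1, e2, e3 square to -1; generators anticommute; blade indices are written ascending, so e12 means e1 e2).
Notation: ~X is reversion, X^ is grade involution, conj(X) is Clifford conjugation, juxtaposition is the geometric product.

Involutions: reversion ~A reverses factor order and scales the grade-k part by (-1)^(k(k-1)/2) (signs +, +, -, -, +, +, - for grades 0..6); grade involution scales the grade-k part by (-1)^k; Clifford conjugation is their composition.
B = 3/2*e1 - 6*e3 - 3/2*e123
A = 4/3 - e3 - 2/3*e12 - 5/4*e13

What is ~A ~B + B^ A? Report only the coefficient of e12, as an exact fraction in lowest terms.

first term: -6 + 19/2*e1 + 23/8*e2 - 57/8*e3 + 3/2*e12 + 3/2*e13 - 2*e123
second term: 6 - 19/2*e1 - 23/8*e2 + 57/8*e3 + 3/2*e12 + 3/2*e13 - 2*e123
Answer: 3


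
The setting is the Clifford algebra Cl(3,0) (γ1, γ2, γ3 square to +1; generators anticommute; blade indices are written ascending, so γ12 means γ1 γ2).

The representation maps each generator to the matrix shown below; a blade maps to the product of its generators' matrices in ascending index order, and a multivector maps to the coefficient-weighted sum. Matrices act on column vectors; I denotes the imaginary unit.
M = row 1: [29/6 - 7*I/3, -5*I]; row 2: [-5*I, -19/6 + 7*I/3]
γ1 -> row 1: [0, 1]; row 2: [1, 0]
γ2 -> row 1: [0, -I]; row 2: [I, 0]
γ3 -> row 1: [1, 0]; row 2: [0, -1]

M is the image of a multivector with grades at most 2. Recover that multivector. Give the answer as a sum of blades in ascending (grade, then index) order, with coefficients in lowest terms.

Method: 1, rho(γ1), rho(γ2), rho(γ3) form a trace-orthogonal basis of the 2x2 complex matrices (tr(X Y) = 2 if X = Y, else 0), so M = m0*1 + m1*rho(γ1) + m2*rho(γ2) + m3*rho(γ3) with m0 = tr(M)/2 = 5/6, m1 = tr(M rho(γ1))/2 = -5*I, m2 = tr(M rho(γ2))/2 = 0, m3 = tr(M rho(γ3))/2 = 4 - 7*I/3.
Multiplying table entries, the bivector images are rho(γ12) = I*rho(γ3), rho(γ13) = -I*rho(γ2), rho(γ23) = I*rho(γ1); with real blade coefficients the real parts of m0..m3 are the coefficients of 1, γ1, γ2, γ3 and the imaginary parts give the bivectors (γ23: Im m1, γ13: -Im m2, γ12: Im m3).
Answer: 5/6 + 4*γ3 - 7/3*γ12 - 5*γ23


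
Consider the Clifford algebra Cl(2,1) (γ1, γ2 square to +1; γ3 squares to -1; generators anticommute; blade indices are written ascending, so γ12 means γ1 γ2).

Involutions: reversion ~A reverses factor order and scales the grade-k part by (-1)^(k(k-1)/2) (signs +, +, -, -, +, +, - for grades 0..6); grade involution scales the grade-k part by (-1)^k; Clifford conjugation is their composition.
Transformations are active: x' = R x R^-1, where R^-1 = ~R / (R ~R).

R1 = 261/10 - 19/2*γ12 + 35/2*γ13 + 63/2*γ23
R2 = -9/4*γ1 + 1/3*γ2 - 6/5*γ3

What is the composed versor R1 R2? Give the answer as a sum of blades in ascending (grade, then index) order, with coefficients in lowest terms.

Distribute over the terms of R2 (each basis-blade product reordered to ascending indices, repeated generators contracted through their squares):
R1 (-9/4*γ1) = -2349/40*γ1 - 171/8*γ2 + 315/8*γ3 - 567/8*γ123
R1 (1/3*γ2) = -19/6*γ1 + 87/10*γ2 - 21/2*γ3 - 35/6*γ123
R1 (-6/5*γ3) = 21*γ1 + 189/5*γ2 - 783/25*γ3 + 57/5*γ123
Summing the partial products and collecting blades:
Answer: -4907/120*γ1 + 201/8*γ2 - 489/200*γ3 - 7837/120*γ123


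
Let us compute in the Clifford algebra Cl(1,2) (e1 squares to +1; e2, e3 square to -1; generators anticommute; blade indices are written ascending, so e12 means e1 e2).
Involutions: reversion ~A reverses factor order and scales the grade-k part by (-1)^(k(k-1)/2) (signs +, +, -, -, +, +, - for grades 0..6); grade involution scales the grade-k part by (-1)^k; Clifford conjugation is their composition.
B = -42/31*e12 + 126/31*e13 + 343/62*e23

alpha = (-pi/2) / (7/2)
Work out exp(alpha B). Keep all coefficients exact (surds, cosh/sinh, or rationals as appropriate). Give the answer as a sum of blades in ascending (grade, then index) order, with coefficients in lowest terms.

B^2 term by term: the squares give (-42/31)^2*(e12)^2 + (126/31)^2*(e13)^2 + (343/62)^2*(e23)^2 = 1764/961*(+1) + 15876/961*(+1) + 117649/3844*(-1) = -49/4 (each basis 2-blade squares to minus the product of its generators' squares); cross terms between blades sharing an index anticommute and cancel. So B^2 = -49/4.
B^2 = -49/4 — the series telescopes trigonometrically here: l = 7/2, alpha*l = -pi/2, so exp(alpha B) = cos(-pi/2) + (sin(-pi/2)/(7/2))*B = 0 + (-2/7)*B.
Answer: 12/31*e12 - 36/31*e13 - 49/31*e23


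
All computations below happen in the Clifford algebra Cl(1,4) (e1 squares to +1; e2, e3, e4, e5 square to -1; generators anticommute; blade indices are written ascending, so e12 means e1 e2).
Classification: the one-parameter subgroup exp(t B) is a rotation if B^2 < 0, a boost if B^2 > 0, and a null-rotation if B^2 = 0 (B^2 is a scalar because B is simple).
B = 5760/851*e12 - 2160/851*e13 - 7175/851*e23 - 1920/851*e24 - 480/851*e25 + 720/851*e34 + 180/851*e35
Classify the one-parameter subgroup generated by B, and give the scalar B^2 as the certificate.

B^2 term by term: the squares give (5760/851)^2*(e12)^2 + (-2160/851)^2*(e13)^2 + (-7175/851)^2*(e23)^2 + (-1920/851)^2*(e24)^2 + (-480/851)^2*(e25)^2 + (720/851)^2*(e34)^2 + (180/851)^2*(e35)^2 = 33177600/724201*(+1) + 4665600/724201*(+1) + 51480625/724201*(-1) + 3686400/724201*(-1) + 230400/724201*(-1) + 518400/724201*(-1) + 32400/724201*(-1) = -25 (each basis 2-blade squares to minus the product of its generators' squares); cross terms between blades sharing an index anticommute and cancel; the commuting (index-disjoint) pairs give grade-4 terms 2*c*c'*(blade product), which cancel blade by blade — e1234: 8294400/724201 - 8294400/724201 = 0; e1235: 2073600/724201 - 2073600/724201 = 0; e2345: 691200/724201 - 691200/724201 = 0 — confirming B is simple. So B^2 = -25.
Answer: rotation, certificate B^2 = -25. B^2 = -25 is basis-independent, so its sign is the whole story.


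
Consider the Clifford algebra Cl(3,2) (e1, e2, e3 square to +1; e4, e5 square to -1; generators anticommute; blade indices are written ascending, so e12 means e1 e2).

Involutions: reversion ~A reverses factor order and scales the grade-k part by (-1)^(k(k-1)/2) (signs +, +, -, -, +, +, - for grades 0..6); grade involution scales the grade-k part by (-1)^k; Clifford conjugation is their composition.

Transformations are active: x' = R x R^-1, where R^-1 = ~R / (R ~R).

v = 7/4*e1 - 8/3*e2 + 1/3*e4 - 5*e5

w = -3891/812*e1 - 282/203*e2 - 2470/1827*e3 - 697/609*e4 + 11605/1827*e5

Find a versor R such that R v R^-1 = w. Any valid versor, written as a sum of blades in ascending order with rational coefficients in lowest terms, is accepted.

R = v + w = -1235/406*e1 - 2470/609*e2 - 2470/1827*e3 - 494/609*e4 + 2470/1827*e5 works: the equal norms (-239/16) guarantee its sandwich swaps v into w.
Answer: -1235/406*e1 - 2470/609*e2 - 2470/1827*e3 - 494/609*e4 + 2470/1827*e5
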